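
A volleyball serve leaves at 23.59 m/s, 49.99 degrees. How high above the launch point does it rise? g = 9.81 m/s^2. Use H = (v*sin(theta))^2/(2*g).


H = (v*sin(theta))^2 / (2*g)
vy = v*sin(theta) = 23.59 * sin(49.99 deg) = 18.0683 m/s
H = vy^2 / (2*g) = 326.465 / (2*9.81)
H = 326.465 / 19.62 = 16.6394 m

16.6394 m


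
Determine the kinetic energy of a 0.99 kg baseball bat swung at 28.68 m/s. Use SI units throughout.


KE = 0.5 * m * v^2
KE = 0.5 * 0.99 * 28.68^2
KE = 0.5 * 0.99 * 822.5424 = 407.1585 J

407.1585 J


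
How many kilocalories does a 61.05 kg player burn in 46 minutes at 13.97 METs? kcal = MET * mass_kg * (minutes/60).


kcal = MET * mass * time_hr
Convert time: 46 min = 0.7667 hr
kcal = 13.97 * 61.05 * 0.7667
kcal = 653.8659 kcal

653.8659 kcal


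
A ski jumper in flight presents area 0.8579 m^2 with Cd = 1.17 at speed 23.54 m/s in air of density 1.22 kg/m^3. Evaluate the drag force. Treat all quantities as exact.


Fd = 0.5 * Cd * rho * A * v^2
Fd = 0.5 * 1.17 * 1.22 * 0.8579 * 23.54^2
v^2 = 554.1316
Fd = 0.5 * 1.17 * 1.22 * 0.8579 * 554.1316 = 339.2855 N

339.2855 N


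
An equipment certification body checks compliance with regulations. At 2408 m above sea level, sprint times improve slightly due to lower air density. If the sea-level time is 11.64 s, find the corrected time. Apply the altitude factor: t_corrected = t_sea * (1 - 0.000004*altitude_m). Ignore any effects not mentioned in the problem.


Correction factor = 1 - 0.000004 * 2408 = 0.990368
t_corrected = t_sea * factor = 11.64 * 0.990368
t_corrected = 11.5279 s

11.5279 s


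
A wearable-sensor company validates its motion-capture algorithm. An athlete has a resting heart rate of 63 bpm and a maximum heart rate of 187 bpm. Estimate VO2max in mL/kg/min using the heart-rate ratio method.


VO2max = 15.3 * HRmax / HRrest
VO2max = 15.3 * 187 / 63
VO2max = 2861.1 / 63 = 45.4143 mL/kg/min

45.4143 mL/kg/min


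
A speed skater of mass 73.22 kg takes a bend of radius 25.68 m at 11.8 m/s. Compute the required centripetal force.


Fc = m * v^2 / r
v^2 = 11.8^2 = 139.24
Fc = 73.22 * 139.24 / 25.68
Fc = 10195.1528 / 25.68 = 397.0075 N

397.0075 N


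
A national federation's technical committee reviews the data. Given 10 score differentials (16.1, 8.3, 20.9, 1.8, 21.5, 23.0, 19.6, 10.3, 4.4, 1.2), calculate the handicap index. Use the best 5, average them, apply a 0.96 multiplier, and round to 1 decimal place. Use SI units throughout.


All differentials: 16.1, 8.3, 20.9, 1.8, 21.5, 23.0, 19.6, 10.3, 4.4, 1.2
Sorted: 1.2, 1.8, 4.4, 8.3, 10.3, 16.1, 19.6, 20.9, 21.5, 23.0
Best 5: 1.2, 1.8, 4.4, 8.3, 10.3
Average of best = 26 / 5 = 5.2
Raw index = 5.2 * 0.96 = 4.992
Handicap index = round(4.992, 1) = 5.0

5.0


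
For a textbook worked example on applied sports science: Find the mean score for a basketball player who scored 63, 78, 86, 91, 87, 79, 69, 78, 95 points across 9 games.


Average = sum / n
Sum = 726
Average = 726 / 9 = 80.6667

80.6667


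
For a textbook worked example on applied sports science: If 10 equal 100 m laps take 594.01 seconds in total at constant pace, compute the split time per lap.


Split time = total_time / n_laps = 594.01 / 10
Split time = 59.401 s per lap

59.401 s


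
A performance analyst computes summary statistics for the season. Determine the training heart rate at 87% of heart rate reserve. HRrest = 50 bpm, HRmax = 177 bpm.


Target = HRrest + pct*(HRmax - HRrest)
Heart rate reserve = HRmax - HRrest = 177 - 50 = 127 bpm
Fraction = 87% = 0.87
Target = 50 + 0.87 * 127
Target = 50 + 110.49 = 160.49 bpm

160.49 bpm


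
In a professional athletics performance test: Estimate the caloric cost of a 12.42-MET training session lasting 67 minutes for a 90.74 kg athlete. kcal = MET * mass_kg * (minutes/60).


kcal = MET * mass * time_hr
Convert time: 67 min = 1.1167 hr
kcal = 12.42 * 90.74 * 1.1167
kcal = 1258.4731 kcal

1258.4731 kcal


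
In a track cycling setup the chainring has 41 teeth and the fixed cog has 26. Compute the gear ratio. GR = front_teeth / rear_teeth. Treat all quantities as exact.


GR = front_teeth / rear_teeth
GR = 41 / 26
GR = 1.5769

1.5769


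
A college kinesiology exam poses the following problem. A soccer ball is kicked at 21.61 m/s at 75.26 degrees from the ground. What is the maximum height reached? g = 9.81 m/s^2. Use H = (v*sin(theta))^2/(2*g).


H = (v*sin(theta))^2 / (2*g)
vy = v*sin(theta) = 21.61 * sin(75.26 deg) = 20.8988 m/s
H = vy^2 / (2*g) = 436.7608 / (2*9.81)
H = 436.7608 / 19.62 = 22.261 m

22.261 m


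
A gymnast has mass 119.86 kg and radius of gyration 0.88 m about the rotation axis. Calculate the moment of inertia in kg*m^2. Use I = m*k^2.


I = m * k^2
I = 119.86 * 0.88^2
I = 119.86 * 0.7744 = 92.8196 kg*m^2

92.8196 kg*m^2


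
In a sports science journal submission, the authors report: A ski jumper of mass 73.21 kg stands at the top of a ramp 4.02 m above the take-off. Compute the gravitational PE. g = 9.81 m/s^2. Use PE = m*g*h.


PE = m * g * h
PE = 73.21 * 9.81 * 4.02
PE = 718.1901 * 4.02 = 2887.1242 J

2887.1242 J


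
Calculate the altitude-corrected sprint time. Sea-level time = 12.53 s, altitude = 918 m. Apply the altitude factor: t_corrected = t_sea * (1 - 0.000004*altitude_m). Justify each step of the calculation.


Correction factor = 1 - 0.000004 * 918 = 0.996328
t_corrected = t_sea * factor = 12.53 * 0.996328
t_corrected = 12.484 s

12.484 s


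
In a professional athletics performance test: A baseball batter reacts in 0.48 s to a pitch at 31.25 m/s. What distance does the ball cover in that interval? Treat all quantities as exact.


d = v * t
d = 31.25 * 0.48
d = 15 m

15 m


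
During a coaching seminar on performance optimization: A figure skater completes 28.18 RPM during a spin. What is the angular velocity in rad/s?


omega = RPM * 2 * pi / 60
omega = 28.18 * 2 * 3.14159 / 60
omega = 177.0602 / 60 = 2.951 rad/s

2.951 rad/s


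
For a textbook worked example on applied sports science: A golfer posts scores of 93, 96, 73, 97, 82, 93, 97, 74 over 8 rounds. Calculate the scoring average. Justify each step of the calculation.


Average = sum / n
Sum = 705
Average = 705 / 8 = 88.125

88.125


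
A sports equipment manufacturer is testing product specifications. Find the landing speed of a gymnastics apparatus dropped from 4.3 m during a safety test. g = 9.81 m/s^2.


v = sqrt(2 * g * h)
v = sqrt(2 * 9.81 * 4.3)
v = sqrt(84.366) = 9.1851 m/s

9.1851 m/s


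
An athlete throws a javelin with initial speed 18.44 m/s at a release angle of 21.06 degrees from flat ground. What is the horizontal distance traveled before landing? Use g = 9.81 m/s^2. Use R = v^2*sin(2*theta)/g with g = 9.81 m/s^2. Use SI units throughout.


R = v^2 * sin(2*theta) / g
Convert angle to radians: theta = 21.06 deg = 0.3676 rad
sin(2*theta) = sin(0.7351) = 0.6707
R = 18.44^2 * 0.6707 / 9.81
R = 340.0336 * 0.6707 / 9.81 = 23.2473 m

23.2473 m


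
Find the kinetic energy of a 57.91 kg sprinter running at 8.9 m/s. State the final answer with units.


KE = 0.5 * m * v^2
KE = 0.5 * 57.91 * 8.9^2
KE = 0.5 * 57.91 * 79.21 = 2293.5256 J

2293.5256 J


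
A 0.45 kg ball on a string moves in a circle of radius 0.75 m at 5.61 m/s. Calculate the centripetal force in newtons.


Fc = m * v^2 / r
v^2 = 5.61^2 = 31.4721
Fc = 0.45 * 31.4721 / 0.75
Fc = 14.1624 / 0.75 = 18.8833 N

18.8833 N


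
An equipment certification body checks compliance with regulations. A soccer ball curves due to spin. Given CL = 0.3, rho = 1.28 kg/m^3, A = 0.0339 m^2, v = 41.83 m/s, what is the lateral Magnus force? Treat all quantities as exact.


FM = 0.5 * CL * rho * A * v^2
FM = 0.5 * 0.3 * 1.28 * 0.0339 * 41.83^2
v^2 = 1749.7489
FM = 0.5 * 0.3 * 1.28 * 0.0339 * 1749.7489 = 11.3888 N

11.3888 N


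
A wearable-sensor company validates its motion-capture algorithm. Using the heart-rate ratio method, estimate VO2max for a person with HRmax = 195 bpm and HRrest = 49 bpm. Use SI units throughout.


VO2max = 15.3 * HRmax / HRrest
VO2max = 15.3 * 195 / 49
VO2max = 2983.5 / 49 = 60.8878 mL/kg/min

60.8878 mL/kg/min


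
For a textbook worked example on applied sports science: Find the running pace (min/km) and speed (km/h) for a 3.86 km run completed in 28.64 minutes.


Pace = time / distance = 28.64 min / 3.86 km = 7.4197 min/km
Speed = distance / time_in_hours = 3.86 / 0.4773 hr
Speed = 8.0866 km/h

7.4197 min/km, 8.0866 km/h


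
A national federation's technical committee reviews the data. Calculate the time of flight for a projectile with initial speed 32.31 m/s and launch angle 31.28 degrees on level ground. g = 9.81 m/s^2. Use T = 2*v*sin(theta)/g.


T = 2*v*sin(theta)/g
sin(theta) = sin(31.28 deg) = 0.5192
T = 2*32.31*0.5192 / 9.81
T = 33.552 / 9.81 = 3.4202 s

3.4202 s


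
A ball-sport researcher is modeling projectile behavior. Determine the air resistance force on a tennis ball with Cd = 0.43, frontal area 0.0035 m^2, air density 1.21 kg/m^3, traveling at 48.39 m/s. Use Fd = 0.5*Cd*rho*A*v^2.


Fd = 0.5 * Cd * rho * A * v^2
Fd = 0.5 * 0.43 * 1.21 * 0.0035 * 48.39^2
v^2 = 2341.5921
Fd = 0.5 * 0.43 * 1.21 * 0.0035 * 2341.5921 = 2.1321 N

2.1321 N


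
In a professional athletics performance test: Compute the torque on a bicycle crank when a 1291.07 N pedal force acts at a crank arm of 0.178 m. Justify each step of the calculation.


tau = F * d
tau = 1291.07 * 0.178
tau = 229.8105 N*m

229.8105 N*m


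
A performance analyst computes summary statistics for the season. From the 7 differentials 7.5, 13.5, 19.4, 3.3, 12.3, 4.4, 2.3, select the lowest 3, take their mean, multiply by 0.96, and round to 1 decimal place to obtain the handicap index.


All differentials: 7.5, 13.5, 19.4, 3.3, 12.3, 4.4, 2.3
Sorted: 2.3, 3.3, 4.4, 7.5, 12.3, 13.5, 19.4
Best 3: 2.3, 3.3, 4.4
Average of best = 10 / 3 = 3.3333
Raw index = 3.3333 * 0.96 = 3.2
Handicap index = round(3.2, 1) = 3.2

3.2


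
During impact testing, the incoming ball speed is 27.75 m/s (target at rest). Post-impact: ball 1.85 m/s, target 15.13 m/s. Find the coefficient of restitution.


e = (v2_after - v1_after) / (v1_before - v2_before)
Numerator = 15.13 - 1.85 = 13.28
Denominator = 27.75 - 0 = 27.75
e = 13.28 / 27.75 = 0.4786

0.4786


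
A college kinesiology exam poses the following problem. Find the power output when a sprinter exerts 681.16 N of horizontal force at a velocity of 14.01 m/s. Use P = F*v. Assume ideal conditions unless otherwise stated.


P = F * v
P = 681.16 * 14.01
P = 9543.0516 W

9543.0516 W


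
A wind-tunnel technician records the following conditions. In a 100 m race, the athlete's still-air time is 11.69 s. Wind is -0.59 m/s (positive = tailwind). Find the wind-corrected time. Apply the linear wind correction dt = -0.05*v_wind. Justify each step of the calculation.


dt = -0.05 * v_wind = -0.05 * -0.59 = 0.0295 s
t_corrected = t_still + dt = 11.69 + (0.0295)
t_corrected = 11.7195 s

11.7195 s


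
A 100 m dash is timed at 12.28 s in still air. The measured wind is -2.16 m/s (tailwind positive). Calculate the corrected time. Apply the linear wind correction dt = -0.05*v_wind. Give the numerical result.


dt = -0.05 * v_wind = -0.05 * -2.16 = 0.108 s
t_corrected = t_still + dt = 12.28 + (0.108)
t_corrected = 12.388 s

12.388 s


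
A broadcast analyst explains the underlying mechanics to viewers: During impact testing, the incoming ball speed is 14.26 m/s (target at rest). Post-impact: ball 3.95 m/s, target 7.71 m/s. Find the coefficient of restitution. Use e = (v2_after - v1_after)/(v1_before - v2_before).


e = (v2_after - v1_after) / (v1_before - v2_before)
Numerator = 7.71 - 3.95 = 3.76
Denominator = 14.26 - 0 = 14.26
e = 3.76 / 14.26 = 0.2637

0.2637


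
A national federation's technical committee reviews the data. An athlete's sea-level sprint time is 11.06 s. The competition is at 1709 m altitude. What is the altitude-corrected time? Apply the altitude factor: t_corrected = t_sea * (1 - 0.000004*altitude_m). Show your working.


Correction factor = 1 - 0.000004 * 1709 = 0.993164
t_corrected = t_sea * factor = 11.06 * 0.993164
t_corrected = 10.9844 s

10.9844 s


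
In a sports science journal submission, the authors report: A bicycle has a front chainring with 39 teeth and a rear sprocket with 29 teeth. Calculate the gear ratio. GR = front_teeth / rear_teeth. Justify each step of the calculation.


GR = front_teeth / rear_teeth
GR = 39 / 29
GR = 1.3448

1.3448


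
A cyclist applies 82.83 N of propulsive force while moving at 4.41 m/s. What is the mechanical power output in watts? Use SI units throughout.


P = F * v
P = 82.83 * 4.41
P = 365.2803 W

365.2803 W


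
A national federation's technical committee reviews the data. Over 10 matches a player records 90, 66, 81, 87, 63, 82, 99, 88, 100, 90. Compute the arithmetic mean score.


Average = sum / n
Sum = 846
Average = 846 / 10 = 84.6

84.6


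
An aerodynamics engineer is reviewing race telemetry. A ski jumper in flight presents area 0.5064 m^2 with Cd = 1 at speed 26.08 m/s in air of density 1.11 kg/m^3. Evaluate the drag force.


Fd = 0.5 * Cd * rho * A * v^2
Fd = 0.5 * 1 * 1.11 * 0.5064 * 26.08^2
v^2 = 680.1664
Fd = 0.5 * 1 * 1.11 * 0.5064 * 680.1664 = 191.1621 N

191.1621 N


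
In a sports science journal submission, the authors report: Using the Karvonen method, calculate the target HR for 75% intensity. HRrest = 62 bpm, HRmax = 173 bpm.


Target = HRrest + pct*(HRmax - HRrest)
Heart rate reserve = HRmax - HRrest = 173 - 62 = 111 bpm
Fraction = 75% = 0.75
Target = 62 + 0.75 * 111
Target = 62 + 83.25 = 145.25 bpm

145.25 bpm


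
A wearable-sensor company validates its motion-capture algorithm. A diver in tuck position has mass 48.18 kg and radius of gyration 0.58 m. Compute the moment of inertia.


I = m * k^2
I = 48.18 * 0.58^2
I = 48.18 * 0.3364 = 16.2078 kg*m^2

16.2078 kg*m^2


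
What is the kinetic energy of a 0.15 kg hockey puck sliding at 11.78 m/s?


KE = 0.5 * m * v^2
KE = 0.5 * 0.15 * 11.78^2
KE = 0.5 * 0.15 * 138.7684 = 10.4076 J

10.4076 J


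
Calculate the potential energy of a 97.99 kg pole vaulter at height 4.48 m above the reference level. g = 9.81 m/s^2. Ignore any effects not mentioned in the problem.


PE = m * g * h
PE = 97.99 * 9.81 * 4.48
PE = 961.2819 * 4.48 = 4306.5429 J

4306.5429 J


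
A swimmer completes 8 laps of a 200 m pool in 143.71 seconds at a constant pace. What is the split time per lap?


Split time = total_time / n_laps = 143.71 / 8
Split time = 17.9638 s per lap

17.9638 s


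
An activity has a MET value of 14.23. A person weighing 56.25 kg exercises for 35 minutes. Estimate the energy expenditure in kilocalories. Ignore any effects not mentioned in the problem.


kcal = MET * mass * time_hr
Convert time: 35 min = 0.5833 hr
kcal = 14.23 * 56.25 * 0.5833
kcal = 466.9219 kcal

466.9219 kcal


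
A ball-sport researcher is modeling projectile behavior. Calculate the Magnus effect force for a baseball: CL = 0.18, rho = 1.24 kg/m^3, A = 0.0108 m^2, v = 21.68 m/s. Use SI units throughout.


FM = 0.5 * CL * rho * A * v^2
FM = 0.5 * 0.18 * 1.24 * 0.0108 * 21.68^2
v^2 = 470.0224
FM = 0.5 * 0.18 * 1.24 * 0.0108 * 470.0224 = 0.5665 N

0.5665 N


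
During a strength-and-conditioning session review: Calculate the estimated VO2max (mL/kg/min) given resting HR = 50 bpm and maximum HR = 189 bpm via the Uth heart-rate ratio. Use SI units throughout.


VO2max = 15.3 * HRmax / HRrest
VO2max = 15.3 * 189 / 50
VO2max = 2891.7 / 50 = 57.834 mL/kg/min

57.834 mL/kg/min


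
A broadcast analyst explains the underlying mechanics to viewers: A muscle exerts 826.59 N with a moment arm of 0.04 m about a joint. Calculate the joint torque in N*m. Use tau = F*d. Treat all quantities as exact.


tau = F * d
tau = 826.59 * 0.04
tau = 33.0636 N*m

33.0636 N*m


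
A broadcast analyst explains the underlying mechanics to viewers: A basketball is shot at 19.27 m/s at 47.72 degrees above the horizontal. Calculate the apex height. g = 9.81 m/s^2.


H = (v*sin(theta))^2 / (2*g)
vy = v*sin(theta) = 19.27 * sin(47.72 deg) = 14.2572 m/s
H = vy^2 / (2*g) = 203.2682 / (2*9.81)
H = 203.2682 / 19.62 = 10.3603 m

10.3603 m


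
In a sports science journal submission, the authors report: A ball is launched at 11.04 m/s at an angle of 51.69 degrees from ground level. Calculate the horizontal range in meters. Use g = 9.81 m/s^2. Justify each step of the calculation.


R = v^2 * sin(2*theta) / g
Convert angle to radians: theta = 51.69 deg = 0.9022 rad
sin(2*theta) = sin(1.8043) = 0.9729
R = 11.04^2 * 0.9729 / 9.81
R = 121.8816 * 0.9729 / 9.81 = 12.087 m

12.087 m


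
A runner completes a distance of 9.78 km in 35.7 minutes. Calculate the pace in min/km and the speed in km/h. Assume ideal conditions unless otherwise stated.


Pace = time / distance = 35.7 min / 9.78 km = 3.6503 min/km
Speed = distance / time_in_hours = 9.78 / 0.595 hr
Speed = 16.437 km/h

3.6503 min/km, 16.437 km/h


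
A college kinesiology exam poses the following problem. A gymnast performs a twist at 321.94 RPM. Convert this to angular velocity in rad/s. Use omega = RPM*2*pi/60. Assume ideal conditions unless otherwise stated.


omega = RPM * 2 * pi / 60
omega = 321.94 * 2 * 3.14159 / 60
omega = 2022.8087 / 60 = 33.7135 rad/s

33.7135 rad/s


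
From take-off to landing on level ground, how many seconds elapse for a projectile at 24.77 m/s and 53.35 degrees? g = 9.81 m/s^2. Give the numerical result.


T = 2*v*sin(theta)/g
sin(theta) = sin(53.35 deg) = 0.8023
T = 2*24.77*0.8023 / 9.81
T = 39.7458 / 9.81 = 4.0516 s

4.0516 s


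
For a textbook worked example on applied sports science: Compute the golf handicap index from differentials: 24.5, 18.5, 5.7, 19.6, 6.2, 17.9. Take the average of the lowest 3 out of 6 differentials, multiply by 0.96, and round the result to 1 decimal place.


All differentials: 24.5, 18.5, 5.7, 19.6, 6.2, 17.9
Sorted: 5.7, 6.2, 17.9, 18.5, 19.6, 24.5
Best 3: 5.7, 6.2, 17.9
Average of best = 29.8 / 3 = 9.9333
Raw index = 9.9333 * 0.96 = 9.536
Handicap index = round(9.536, 1) = 9.5

9.5


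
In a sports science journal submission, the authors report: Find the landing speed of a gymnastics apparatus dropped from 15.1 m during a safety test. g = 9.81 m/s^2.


v = sqrt(2 * g * h)
v = sqrt(2 * 9.81 * 15.1)
v = sqrt(296.262) = 17.2123 m/s

17.2123 m/s


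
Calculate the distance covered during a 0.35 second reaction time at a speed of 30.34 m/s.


d = v * t
d = 30.34 * 0.35
d = 10.619 m

10.619 m


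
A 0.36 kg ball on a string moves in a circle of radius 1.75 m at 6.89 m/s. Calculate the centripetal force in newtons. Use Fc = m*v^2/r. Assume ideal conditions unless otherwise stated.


Fc = m * v^2 / r
v^2 = 6.89^2 = 47.4721
Fc = 0.36 * 47.4721 / 1.75
Fc = 17.09 / 1.75 = 9.7657 N

9.7657 N


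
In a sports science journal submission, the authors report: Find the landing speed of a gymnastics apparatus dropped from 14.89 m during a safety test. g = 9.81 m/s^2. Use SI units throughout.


v = sqrt(2 * g * h)
v = sqrt(2 * 9.81 * 14.89)
v = sqrt(292.1418) = 17.0922 m/s

17.0922 m/s


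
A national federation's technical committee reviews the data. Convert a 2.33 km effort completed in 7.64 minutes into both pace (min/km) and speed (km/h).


Pace = time / distance = 7.64 min / 2.33 km = 3.279 min/km
Speed = distance / time_in_hours = 2.33 / 0.1273 hr
Speed = 18.2984 km/h

3.279 min/km, 18.2984 km/h


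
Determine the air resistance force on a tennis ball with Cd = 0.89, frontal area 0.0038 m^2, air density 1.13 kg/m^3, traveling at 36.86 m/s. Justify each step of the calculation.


Fd = 0.5 * Cd * rho * A * v^2
Fd = 0.5 * 0.89 * 1.13 * 0.0038 * 36.86^2
v^2 = 1358.6596
Fd = 0.5 * 0.89 * 1.13 * 0.0038 * 1358.6596 = 2.5962 N

2.5962 N


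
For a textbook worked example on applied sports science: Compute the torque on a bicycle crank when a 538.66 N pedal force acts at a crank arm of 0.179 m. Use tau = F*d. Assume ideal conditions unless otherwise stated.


tau = F * d
tau = 538.66 * 0.179
tau = 96.4201 N*m

96.4201 N*m


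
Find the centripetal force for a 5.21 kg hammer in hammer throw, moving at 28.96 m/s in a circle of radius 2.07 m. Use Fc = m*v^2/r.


Fc = m * v^2 / r
v^2 = 28.96^2 = 838.6816
Fc = 5.21 * 838.6816 / 2.07
Fc = 4369.5311 / 2.07 = 2110.8846 N

2110.8846 N


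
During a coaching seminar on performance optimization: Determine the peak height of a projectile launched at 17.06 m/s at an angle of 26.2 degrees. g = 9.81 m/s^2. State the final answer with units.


H = (v*sin(theta))^2 / (2*g)
vy = v*sin(theta) = 17.06 * sin(26.2 deg) = 7.5321 m/s
H = vy^2 / (2*g) = 56.7324 / (2*9.81)
H = 56.7324 / 19.62 = 2.8916 m

2.8916 m


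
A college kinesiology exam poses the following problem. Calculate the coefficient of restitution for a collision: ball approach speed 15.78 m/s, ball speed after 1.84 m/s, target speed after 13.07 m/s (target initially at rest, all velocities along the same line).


e = (v2_after - v1_after) / (v1_before - v2_before)
Numerator = 13.07 - 1.84 = 11.23
Denominator = 15.78 - 0 = 15.78
e = 11.23 / 15.78 = 0.7117

0.7117


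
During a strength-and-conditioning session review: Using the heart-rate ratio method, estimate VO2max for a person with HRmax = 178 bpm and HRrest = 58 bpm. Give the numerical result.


VO2max = 15.3 * HRmax / HRrest
VO2max = 15.3 * 178 / 58
VO2max = 2723.4 / 58 = 46.9552 mL/kg/min

46.9552 mL/kg/min


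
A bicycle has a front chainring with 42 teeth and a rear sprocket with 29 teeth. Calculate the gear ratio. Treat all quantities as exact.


GR = front_teeth / rear_teeth
GR = 42 / 29
GR = 1.4483

1.4483


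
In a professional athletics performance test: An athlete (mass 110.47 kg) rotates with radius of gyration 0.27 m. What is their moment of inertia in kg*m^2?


I = m * k^2
I = 110.47 * 0.27^2
I = 110.47 * 0.0729 = 8.0533 kg*m^2

8.0533 kg*m^2


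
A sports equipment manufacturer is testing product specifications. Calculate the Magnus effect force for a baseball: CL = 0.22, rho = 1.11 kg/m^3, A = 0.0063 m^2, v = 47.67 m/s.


FM = 0.5 * CL * rho * A * v^2
FM = 0.5 * 0.22 * 1.11 * 0.0063 * 47.67^2
v^2 = 2272.4289
FM = 0.5 * 0.22 * 1.11 * 0.0063 * 2272.4289 = 1.748 N

1.748 N


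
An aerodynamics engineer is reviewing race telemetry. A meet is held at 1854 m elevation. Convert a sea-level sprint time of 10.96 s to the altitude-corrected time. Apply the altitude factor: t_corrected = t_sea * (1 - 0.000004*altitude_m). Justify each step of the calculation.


Correction factor = 1 - 0.000004 * 1854 = 0.992584
t_corrected = t_sea * factor = 10.96 * 0.992584
t_corrected = 10.8787 s

10.8787 s


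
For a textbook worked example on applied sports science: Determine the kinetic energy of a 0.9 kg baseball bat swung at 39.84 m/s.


KE = 0.5 * m * v^2
KE = 0.5 * 0.9 * 39.84^2
KE = 0.5 * 0.9 * 1587.2256 = 714.2515 J

714.2515 J


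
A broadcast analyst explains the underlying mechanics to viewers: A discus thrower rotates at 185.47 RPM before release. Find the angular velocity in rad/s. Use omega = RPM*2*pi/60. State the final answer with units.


omega = RPM * 2 * pi / 60
omega = 185.47 * 2 * 3.14159 / 60
omega = 1165.3424 / 60 = 19.4224 rad/s

19.4224 rad/s


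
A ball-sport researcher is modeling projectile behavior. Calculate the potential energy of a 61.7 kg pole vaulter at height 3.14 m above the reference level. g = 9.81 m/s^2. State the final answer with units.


PE = m * g * h
PE = 61.7 * 9.81 * 3.14
PE = 605.277 * 3.14 = 1900.5698 J

1900.5698 J


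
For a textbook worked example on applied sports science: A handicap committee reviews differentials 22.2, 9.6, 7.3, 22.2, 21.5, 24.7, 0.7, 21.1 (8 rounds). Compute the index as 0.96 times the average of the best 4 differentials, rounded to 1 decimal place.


All differentials: 22.2, 9.6, 7.3, 22.2, 21.5, 24.7, 0.7, 21.1
Sorted: 0.7, 7.3, 9.6, 21.1, 21.5, 22.2, 22.2, 24.7
Best 4: 0.7, 7.3, 9.6, 21.1
Average of best = 38.7 / 4 = 9.675
Raw index = 9.675 * 0.96 = 9.288
Handicap index = round(9.288, 1) = 9.3

9.3


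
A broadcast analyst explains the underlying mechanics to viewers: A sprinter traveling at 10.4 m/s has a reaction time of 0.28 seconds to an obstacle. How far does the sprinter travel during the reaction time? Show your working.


d = v * t
d = 10.4 * 0.28
d = 2.912 m

2.912 m


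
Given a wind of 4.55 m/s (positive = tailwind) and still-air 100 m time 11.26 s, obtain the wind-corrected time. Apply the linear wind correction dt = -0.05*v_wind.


dt = -0.05 * v_wind = -0.05 * 4.55 = -0.2275 s
t_corrected = t_still + dt = 11.26 + (-0.2275)
t_corrected = 11.0325 s

11.0325 s


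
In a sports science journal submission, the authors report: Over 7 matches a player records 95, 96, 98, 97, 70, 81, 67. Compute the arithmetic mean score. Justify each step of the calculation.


Average = sum / n
Sum = 604
Average = 604 / 7 = 86.2857

86.2857


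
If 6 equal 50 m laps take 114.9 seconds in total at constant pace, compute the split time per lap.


Split time = total_time / n_laps = 114.9 / 6
Split time = 19.15 s per lap

19.15 s


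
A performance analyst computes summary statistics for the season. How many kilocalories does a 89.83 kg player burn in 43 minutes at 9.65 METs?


kcal = MET * mass * time_hr
Convert time: 43 min = 0.7167 hr
kcal = 9.65 * 89.83 * 0.7167
kcal = 621.2493 kcal

621.2493 kcal


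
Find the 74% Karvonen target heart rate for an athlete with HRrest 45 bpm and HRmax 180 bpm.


Target = HRrest + pct*(HRmax - HRrest)
Heart rate reserve = HRmax - HRrest = 180 - 45 = 135 bpm
Fraction = 74% = 0.74
Target = 45 + 0.74 * 135
Target = 45 + 99.9 = 144.9 bpm

144.9 bpm


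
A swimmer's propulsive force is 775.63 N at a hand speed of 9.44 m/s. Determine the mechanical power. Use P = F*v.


P = F * v
P = 775.63 * 9.44
P = 7321.9472 W

7321.9472 W


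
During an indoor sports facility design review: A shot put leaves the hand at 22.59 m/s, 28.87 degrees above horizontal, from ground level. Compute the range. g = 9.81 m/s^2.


R = v^2 * sin(2*theta) / g
Convert angle to radians: theta = 28.87 deg = 0.5039 rad
sin(2*theta) = sin(1.0078) = 0.8456
R = 22.59^2 * 0.8456 / 9.81
R = 510.3081 * 0.8456 / 9.81 = 43.9892 m

43.9892 m


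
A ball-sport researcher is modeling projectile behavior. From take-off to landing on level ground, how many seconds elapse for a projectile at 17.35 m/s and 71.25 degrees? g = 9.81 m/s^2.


T = 2*v*sin(theta)/g
sin(theta) = sin(71.25 deg) = 0.9469
T = 2*17.35*0.9469 / 9.81
T = 32.8585 / 9.81 = 3.3495 s

3.3495 s


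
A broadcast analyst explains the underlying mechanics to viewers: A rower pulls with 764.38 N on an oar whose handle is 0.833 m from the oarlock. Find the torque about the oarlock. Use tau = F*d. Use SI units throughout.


tau = F * d
tau = 764.38 * 0.833
tau = 636.7285 N*m

636.7285 N*m


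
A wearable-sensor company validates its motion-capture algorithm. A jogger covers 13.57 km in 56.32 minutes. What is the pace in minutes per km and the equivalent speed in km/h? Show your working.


Pace = time / distance = 56.32 min / 13.57 km = 4.1503 min/km
Speed = distance / time_in_hours = 13.57 / 0.9387 hr
Speed = 14.4567 km/h

4.1503 min/km, 14.4567 km/h


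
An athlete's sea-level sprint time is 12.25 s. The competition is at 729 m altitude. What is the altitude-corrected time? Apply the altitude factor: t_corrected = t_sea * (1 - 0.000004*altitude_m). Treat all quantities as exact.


Correction factor = 1 - 0.000004 * 729 = 0.997084
t_corrected = t_sea * factor = 12.25 * 0.997084
t_corrected = 12.2143 s

12.2143 s


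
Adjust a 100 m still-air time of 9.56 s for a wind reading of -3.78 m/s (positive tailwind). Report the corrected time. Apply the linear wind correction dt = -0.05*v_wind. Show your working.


dt = -0.05 * v_wind = -0.05 * -3.78 = 0.189 s
t_corrected = t_still + dt = 9.56 + (0.189)
t_corrected = 9.749 s

9.749 s


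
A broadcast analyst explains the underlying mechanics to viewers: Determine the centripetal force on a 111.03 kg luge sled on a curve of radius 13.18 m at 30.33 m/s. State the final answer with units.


Fc = m * v^2 / r
v^2 = 30.33^2 = 919.9089
Fc = 111.03 * 919.9089 / 13.18
Fc = 102137.4852 / 13.18 = 7749.4298 N

7749.4298 N


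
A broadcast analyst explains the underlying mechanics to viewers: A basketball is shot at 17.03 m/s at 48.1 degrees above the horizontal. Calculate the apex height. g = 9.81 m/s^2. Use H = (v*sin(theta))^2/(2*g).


H = (v*sin(theta))^2 / (2*g)
vy = v*sin(theta) = 17.03 * sin(48.1 deg) = 12.6756 m/s
H = vy^2 / (2*g) = 160.6715 / (2*9.81)
H = 160.6715 / 19.62 = 8.1892 m

8.1892 m


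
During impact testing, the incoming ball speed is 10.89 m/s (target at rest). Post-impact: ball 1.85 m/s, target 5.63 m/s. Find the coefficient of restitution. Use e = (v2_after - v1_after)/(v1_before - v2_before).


e = (v2_after - v1_after) / (v1_before - v2_before)
Numerator = 5.63 - 1.85 = 3.78
Denominator = 10.89 - 0 = 10.89
e = 3.78 / 10.89 = 0.3471

0.3471


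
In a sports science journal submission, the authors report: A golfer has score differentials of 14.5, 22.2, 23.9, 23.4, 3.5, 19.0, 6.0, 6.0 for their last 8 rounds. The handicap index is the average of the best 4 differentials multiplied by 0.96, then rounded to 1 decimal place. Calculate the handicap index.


All differentials: 14.5, 22.2, 23.9, 23.4, 3.5, 19.0, 6.0, 6.0
Sorted: 3.5, 6.0, 6.0, 14.5, 19.0, 22.2, 23.4, 23.9
Best 4: 3.5, 6.0, 6.0, 14.5
Average of best = 30 / 4 = 7.5
Raw index = 7.5 * 0.96 = 7.2
Handicap index = round(7.2, 1) = 7.2

7.2


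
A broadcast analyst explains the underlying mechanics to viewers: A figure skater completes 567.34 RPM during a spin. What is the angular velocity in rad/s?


omega = RPM * 2 * pi / 60
omega = 567.34 * 2 * 3.14159 / 60
omega = 3564.7024 / 60 = 59.4117 rad/s

59.4117 rad/s


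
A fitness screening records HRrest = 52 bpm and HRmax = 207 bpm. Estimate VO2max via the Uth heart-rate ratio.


VO2max = 15.3 * HRmax / HRrest
VO2max = 15.3 * 207 / 52
VO2max = 3167.1 / 52 = 60.9058 mL/kg/min

60.9058 mL/kg/min


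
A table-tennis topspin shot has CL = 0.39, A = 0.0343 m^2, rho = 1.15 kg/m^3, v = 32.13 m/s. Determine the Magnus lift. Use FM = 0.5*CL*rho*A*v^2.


FM = 0.5 * CL * rho * A * v^2
FM = 0.5 * 0.39 * 1.15 * 0.0343 * 32.13^2
v^2 = 1032.3369
FM = 0.5 * 0.39 * 1.15 * 0.0343 * 1032.3369 = 7.9405 N

7.9405 N


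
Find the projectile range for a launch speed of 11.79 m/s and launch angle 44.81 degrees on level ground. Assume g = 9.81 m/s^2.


R = v^2 * sin(2*theta) / g
Convert angle to radians: theta = 44.81 deg = 0.7821 rad
sin(2*theta) = sin(1.5642) = 1
R = 11.79^2 * 1 / 9.81
R = 139.0041 * 1 / 9.81 = 14.1693 m

14.1693 m


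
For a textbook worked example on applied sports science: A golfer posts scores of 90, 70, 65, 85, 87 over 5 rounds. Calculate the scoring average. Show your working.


Average = sum / n
Sum = 397
Average = 397 / 5 = 79.4

79.4


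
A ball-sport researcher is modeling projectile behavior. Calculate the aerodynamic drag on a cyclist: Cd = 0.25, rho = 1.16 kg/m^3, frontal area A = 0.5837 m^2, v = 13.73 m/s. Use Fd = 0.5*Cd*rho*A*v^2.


Fd = 0.5 * Cd * rho * A * v^2
Fd = 0.5 * 0.25 * 1.16 * 0.5837 * 13.73^2
v^2 = 188.5129
Fd = 0.5 * 0.25 * 1.16 * 0.5837 * 188.5129 = 15.9551 N

15.9551 N


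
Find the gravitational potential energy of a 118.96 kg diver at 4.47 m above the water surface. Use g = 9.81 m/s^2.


PE = m * g * h
PE = 118.96 * 9.81 * 4.47
PE = 1166.9976 * 4.47 = 5216.4793 J

5216.4793 J


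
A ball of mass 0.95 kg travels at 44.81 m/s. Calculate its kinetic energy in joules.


KE = 0.5 * m * v^2
KE = 0.5 * 0.95 * 44.81^2
KE = 0.5 * 0.95 * 2007.9361 = 953.7696 J

953.7696 J


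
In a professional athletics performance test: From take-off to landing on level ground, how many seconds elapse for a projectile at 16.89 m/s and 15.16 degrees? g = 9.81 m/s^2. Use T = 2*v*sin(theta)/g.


T = 2*v*sin(theta)/g
sin(theta) = sin(15.16 deg) = 0.2615
T = 2*16.89*0.2615 / 9.81
T = 8.834 / 9.81 = 0.9005 s

0.9005 s


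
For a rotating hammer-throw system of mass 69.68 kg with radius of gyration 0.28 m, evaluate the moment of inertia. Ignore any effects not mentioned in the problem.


I = m * k^2
I = 69.68 * 0.28^2
I = 69.68 * 0.0784 = 5.4629 kg*m^2

5.4629 kg*m^2


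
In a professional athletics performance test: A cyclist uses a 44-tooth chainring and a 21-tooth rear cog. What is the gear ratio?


GR = front_teeth / rear_teeth
GR = 44 / 21
GR = 2.0952

2.0952


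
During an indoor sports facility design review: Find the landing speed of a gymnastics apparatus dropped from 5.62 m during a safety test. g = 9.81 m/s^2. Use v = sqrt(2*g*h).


v = sqrt(2 * g * h)
v = sqrt(2 * 9.81 * 5.62)
v = sqrt(110.2644) = 10.5007 m/s

10.5007 m/s


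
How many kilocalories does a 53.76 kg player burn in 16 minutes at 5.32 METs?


kcal = MET * mass * time_hr
Convert time: 16 min = 0.2667 hr
kcal = 5.32 * 53.76 * 0.2667
kcal = 76.2675 kcal

76.2675 kcal


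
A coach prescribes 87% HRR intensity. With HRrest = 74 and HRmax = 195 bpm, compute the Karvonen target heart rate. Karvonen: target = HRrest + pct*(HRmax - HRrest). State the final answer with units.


Target = HRrest + pct*(HRmax - HRrest)
Heart rate reserve = HRmax - HRrest = 195 - 74 = 121 bpm
Fraction = 87% = 0.87
Target = 74 + 0.87 * 121
Target = 74 + 105.27 = 179.27 bpm

179.27 bpm


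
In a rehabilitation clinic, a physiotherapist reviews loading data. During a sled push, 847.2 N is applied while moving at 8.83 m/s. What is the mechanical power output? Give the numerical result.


P = F * v
P = 847.2 * 8.83
P = 7480.776 W

7480.776 W


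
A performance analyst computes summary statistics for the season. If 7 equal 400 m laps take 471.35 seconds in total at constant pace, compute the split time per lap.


Split time = total_time / n_laps = 471.35 / 7
Split time = 67.3357 s per lap

67.3357 s


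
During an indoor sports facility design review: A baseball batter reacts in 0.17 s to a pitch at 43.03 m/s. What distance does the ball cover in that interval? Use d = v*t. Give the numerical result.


d = v * t
d = 43.03 * 0.17
d = 7.3151 m

7.3151 m


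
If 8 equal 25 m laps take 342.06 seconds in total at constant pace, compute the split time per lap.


Split time = total_time / n_laps = 342.06 / 8
Split time = 42.7575 s per lap

42.7575 s


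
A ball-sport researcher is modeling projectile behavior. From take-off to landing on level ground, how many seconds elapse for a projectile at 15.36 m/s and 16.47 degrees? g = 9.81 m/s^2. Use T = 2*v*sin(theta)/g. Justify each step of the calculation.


T = 2*v*sin(theta)/g
sin(theta) = sin(16.47 deg) = 0.2835
T = 2*15.36*0.2835 / 9.81
T = 8.7095 / 9.81 = 0.8878 s

0.8878 s


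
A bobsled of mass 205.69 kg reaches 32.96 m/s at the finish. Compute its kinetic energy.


KE = 0.5 * m * v^2
KE = 0.5 * 205.69 * 32.96^2
KE = 0.5 * 205.69 * 1086.3616 = 111726.8588 J

111726.8588 J


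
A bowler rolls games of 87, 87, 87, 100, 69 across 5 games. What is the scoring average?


Average = sum / n
Sum = 430
Average = 430 / 5 = 86

86


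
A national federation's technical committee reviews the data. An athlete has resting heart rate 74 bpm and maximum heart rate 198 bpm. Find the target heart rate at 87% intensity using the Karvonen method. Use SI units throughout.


Target = HRrest + pct*(HRmax - HRrest)
Heart rate reserve = HRmax - HRrest = 198 - 74 = 124 bpm
Fraction = 87% = 0.87
Target = 74 + 0.87 * 124
Target = 74 + 107.88 = 181.88 bpm

181.88 bpm


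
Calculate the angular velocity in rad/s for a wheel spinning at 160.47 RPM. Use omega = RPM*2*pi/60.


omega = RPM * 2 * pi / 60
omega = 160.47 * 2 * 3.14159 / 60
omega = 1008.2627 / 60 = 16.8044 rad/s

16.8044 rad/s


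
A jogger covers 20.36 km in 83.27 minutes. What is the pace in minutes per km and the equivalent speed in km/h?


Pace = time / distance = 83.27 min / 20.36 km = 4.0899 min/km
Speed = distance / time_in_hours = 20.36 / 1.3878 hr
Speed = 14.6703 km/h

4.0899 min/km, 14.6703 km/h


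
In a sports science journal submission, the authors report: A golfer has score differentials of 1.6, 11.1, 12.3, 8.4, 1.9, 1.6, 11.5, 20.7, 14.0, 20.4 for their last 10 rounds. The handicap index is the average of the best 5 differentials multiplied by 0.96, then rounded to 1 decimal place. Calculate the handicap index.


All differentials: 1.6, 11.1, 12.3, 8.4, 1.9, 1.6, 11.5, 20.7, 14.0, 20.4
Sorted: 1.6, 1.6, 1.9, 8.4, 11.1, 11.5, 12.3, 14.0, 20.4, 20.7
Best 5: 1.6, 1.6, 1.9, 8.4, 11.1
Average of best = 24.6 / 5 = 4.92
Raw index = 4.92 * 0.96 = 4.7232
Handicap index = round(4.7232, 1) = 4.7

4.7


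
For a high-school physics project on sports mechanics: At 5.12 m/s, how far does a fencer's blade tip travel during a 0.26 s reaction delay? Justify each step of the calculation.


d = v * t
d = 5.12 * 0.26
d = 1.3312 m

1.3312 m


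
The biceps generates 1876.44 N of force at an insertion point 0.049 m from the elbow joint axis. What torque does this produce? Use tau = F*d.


tau = F * d
tau = 1876.44 * 0.049
tau = 91.9456 N*m

91.9456 N*m


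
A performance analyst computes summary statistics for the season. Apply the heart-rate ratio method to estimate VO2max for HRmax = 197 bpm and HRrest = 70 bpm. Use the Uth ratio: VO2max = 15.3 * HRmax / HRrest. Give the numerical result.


VO2max = 15.3 * HRmax / HRrest
VO2max = 15.3 * 197 / 70
VO2max = 3014.1 / 70 = 43.0586 mL/kg/min

43.0586 mL/kg/min


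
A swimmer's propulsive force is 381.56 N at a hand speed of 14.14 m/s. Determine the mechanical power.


P = F * v
P = 381.56 * 14.14
P = 5395.2584 W

5395.2584 W


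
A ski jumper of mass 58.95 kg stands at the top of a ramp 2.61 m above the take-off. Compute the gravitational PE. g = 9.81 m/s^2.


PE = m * g * h
PE = 58.95 * 9.81 * 2.61
PE = 578.2995 * 2.61 = 1509.3617 J

1509.3617 J


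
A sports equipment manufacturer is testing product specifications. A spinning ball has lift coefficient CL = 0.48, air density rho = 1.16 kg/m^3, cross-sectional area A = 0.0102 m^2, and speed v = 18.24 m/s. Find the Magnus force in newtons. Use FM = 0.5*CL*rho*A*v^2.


FM = 0.5 * CL * rho * A * v^2
FM = 0.5 * 0.48 * 1.16 * 0.0102 * 18.24^2
v^2 = 332.6976
FM = 0.5 * 0.48 * 1.16 * 0.0102 * 332.6976 = 0.9448 N

0.9448 N


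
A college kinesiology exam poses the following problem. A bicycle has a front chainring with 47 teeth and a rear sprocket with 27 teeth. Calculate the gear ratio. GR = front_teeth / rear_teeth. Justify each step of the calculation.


GR = front_teeth / rear_teeth
GR = 47 / 27
GR = 1.7407

1.7407


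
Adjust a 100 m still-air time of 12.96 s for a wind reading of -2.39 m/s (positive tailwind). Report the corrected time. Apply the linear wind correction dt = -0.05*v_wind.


dt = -0.05 * v_wind = -0.05 * -2.39 = 0.1195 s
t_corrected = t_still + dt = 12.96 + (0.1195)
t_corrected = 13.0795 s

13.0795 s


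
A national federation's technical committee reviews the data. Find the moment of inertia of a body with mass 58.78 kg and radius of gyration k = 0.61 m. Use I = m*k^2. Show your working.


I = m * k^2
I = 58.78 * 0.61^2
I = 58.78 * 0.3721 = 21.872 kg*m^2

21.872 kg*m^2


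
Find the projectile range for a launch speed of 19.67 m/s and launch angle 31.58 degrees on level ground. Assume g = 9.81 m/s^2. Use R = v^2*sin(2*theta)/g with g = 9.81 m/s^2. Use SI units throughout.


R = v^2 * sin(2*theta) / g
Convert angle to radians: theta = 31.58 deg = 0.5512 rad
sin(2*theta) = sin(1.1023) = 0.8923
R = 19.67^2 * 0.8923 / 9.81
R = 386.9089 * 0.8923 / 9.81 = 35.1914 m

35.1914 m
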